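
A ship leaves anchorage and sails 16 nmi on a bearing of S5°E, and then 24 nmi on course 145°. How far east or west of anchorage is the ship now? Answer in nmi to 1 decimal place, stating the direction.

15.2 nmi east

Leg 1 (S5°E, 16 nmi): east 16 sin 175° = 1.39, north 16 cos 175° = -15.94
Leg 2 (145°, 24 nmi): east 24 sin 145° = 13.77, north 24 cos 145° = -19.66
Net east component: 15.16 nmi.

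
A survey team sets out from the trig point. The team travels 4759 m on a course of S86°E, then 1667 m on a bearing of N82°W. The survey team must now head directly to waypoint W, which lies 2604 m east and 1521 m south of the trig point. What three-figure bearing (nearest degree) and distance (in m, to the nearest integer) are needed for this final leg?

199°, 1504 m

Leg 1 (S86°E, 4759 m): east 4759 sin 94° = 4747.41, north 4759 cos 94° = -331.97
Leg 2 (N82°W, 1667 m): east 1667 sin 278° = -1650.78, north 1667 cos 278° = 232.00
Current position: (3096.63, -99.97). Target: (2604, -1521). Remaining: Δeast = -492.63, Δnorth = -1421.03.
Bearing = atan2(-492.63, -1421.03) mod 360° = 199.12°; distance = √((-492.63)² + (-1421.03)²) = 1503.999 m.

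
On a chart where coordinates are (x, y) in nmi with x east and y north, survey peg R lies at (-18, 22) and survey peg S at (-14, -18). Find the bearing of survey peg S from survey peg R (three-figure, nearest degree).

Δeast = -14 − -18 = 4.00; Δnorth = -18 − 22 = -40.00.
Bearing = atan2(Δeast, Δnorth) mod 360° = 174.29° ≈ 174°.

174°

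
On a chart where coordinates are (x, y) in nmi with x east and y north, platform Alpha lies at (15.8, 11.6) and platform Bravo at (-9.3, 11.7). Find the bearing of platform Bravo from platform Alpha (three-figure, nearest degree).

270°

Δeast = -9.3 − 15.8 = -25.10; Δnorth = 11.7 − 11.6 = 0.10.
Bearing = atan2(Δeast, Δnorth) mod 360° = 270.23° ≈ 270°.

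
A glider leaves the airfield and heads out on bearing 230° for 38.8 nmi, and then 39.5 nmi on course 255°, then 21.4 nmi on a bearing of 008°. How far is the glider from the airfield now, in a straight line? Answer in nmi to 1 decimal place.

Leg 1 (230°, 38.8 nmi): east 38.8 sin 230° = -29.72, north 38.8 cos 230° = -24.94
Leg 2 (255°, 39.5 nmi): east 39.5 sin 255° = -38.15, north 39.5 cos 255° = -10.22
Leg 3 (008°, 21.4 nmi): east 21.4 sin 8° = 2.98, north 21.4 cos 8° = 21.19
Net: -64.90 east, -13.97 north. Distance = √((-64.90)² + (-13.97)²) = 66.385 nmi.

66.4 nmi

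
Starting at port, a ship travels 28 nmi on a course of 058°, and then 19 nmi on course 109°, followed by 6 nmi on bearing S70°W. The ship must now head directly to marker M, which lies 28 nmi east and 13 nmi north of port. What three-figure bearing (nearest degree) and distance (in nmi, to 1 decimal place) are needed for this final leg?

308°, 10.3 nmi

Leg 1 (058°, 28 nmi): east 28 sin 58° = 23.75, north 28 cos 58° = 14.84
Leg 2 (109°, 19 nmi): east 19 sin 109° = 17.96, north 19 cos 109° = -6.19
Leg 3 (S70°W, 6 nmi): east 6 sin 250° = -5.64, north 6 cos 250° = -2.05
Current position: (36.07, 6.60). Target: (28, 13). Remaining: Δeast = -8.07, Δnorth = 6.40.
Bearing = atan2(-8.07, 6.40) mod 360° = 308.41°; distance = √((-8.07)² + (6.40)²) = 10.301 nmi.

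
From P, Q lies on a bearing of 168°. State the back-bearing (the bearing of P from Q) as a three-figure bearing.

348°

Back-bearing = 168° + 180° = 348°.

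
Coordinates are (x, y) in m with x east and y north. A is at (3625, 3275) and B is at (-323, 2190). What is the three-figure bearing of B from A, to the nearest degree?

Δeast = -323 − 3625 = -3948.00; Δnorth = 2190 − 3275 = -1085.00.
Bearing = atan2(Δeast, Δnorth) mod 360° = 254.63° ≈ 255°.

255°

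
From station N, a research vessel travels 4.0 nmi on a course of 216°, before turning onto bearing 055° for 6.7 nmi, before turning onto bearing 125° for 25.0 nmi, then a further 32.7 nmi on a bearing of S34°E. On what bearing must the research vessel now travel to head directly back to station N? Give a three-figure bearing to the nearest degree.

Leg 1 (216°, 4.0 nmi): east 4.0 sin 216° = -2.35, north 4.0 cos 216° = -3.24
Leg 2 (055°, 6.7 nmi): east 6.7 sin 55° = 5.49, north 6.7 cos 55° = 3.84
Leg 3 (125°, 25.0 nmi): east 25.0 sin 125° = 20.48, north 25.0 cos 125° = -14.34
Leg 4 (S34°E, 32.7 nmi): east 32.7 sin 146° = 18.29, north 32.7 cos 146° = -27.11
Net displacement: 41.90 east, -40.84 north. Direction back to start is (-41.90, 40.84): bearing = atan2(-41.90, 40.84) mod 360° = 314.27° ≈ 314°.

314°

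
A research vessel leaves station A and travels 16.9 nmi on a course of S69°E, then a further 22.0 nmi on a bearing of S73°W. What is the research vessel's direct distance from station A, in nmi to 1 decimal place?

13.6 nmi

Leg 1 (S69°E, 16.9 nmi): east 16.9 sin 111° = 15.78, north 16.9 cos 111° = -6.06
Leg 2 (S73°W, 22.0 nmi): east 22.0 sin 253° = -21.04, north 22.0 cos 253° = -6.43
Net: -5.26 east, -12.49 north. Distance = √((-5.26)² + (-12.49)²) = 13.552 nmi.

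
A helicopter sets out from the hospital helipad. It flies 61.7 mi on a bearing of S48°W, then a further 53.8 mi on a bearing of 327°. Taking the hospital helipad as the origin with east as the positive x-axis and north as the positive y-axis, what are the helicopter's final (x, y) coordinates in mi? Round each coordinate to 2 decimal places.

Leg 1 (S48°W, 61.7 mi): east 61.7 sin 228° = -45.85, north 61.7 cos 228° = -41.29
Leg 2 (327°, 53.8 mi): east 53.8 sin 327° = -29.30, north 53.8 cos 327° = 45.12
Summing: -75.15 mi east, 3.84 mi north → (-75.15, 3.84).

(-75.15, 3.84)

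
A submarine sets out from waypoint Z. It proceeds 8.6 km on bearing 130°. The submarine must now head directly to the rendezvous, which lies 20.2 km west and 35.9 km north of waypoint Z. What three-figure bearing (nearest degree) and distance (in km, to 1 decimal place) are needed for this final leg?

327°, 49.3 km

Leg 1 (130°, 8.6 km): east 8.6 sin 130° = 6.59, north 8.6 cos 130° = -5.53
Current position: (6.59, -5.53). Target: (-20.2, 35.9). Remaining: Δeast = -26.79, Δnorth = 41.43.
Bearing = atan2(-26.79, 41.43) mod 360° = 327.11°; distance = √((-26.79)² + (41.43)²) = 49.334 km.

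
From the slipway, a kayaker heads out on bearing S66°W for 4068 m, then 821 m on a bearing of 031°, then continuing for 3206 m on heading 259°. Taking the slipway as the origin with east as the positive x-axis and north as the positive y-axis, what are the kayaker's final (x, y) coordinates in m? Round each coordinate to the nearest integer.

(-6441, -1563)

Leg 1 (S66°W, 4068 m): east 4068 sin 246° = -3716.30, north 4068 cos 246° = -1654.60
Leg 2 (031°, 821 m): east 821 sin 31° = 422.85, north 821 cos 31° = 703.73
Leg 3 (259°, 3206 m): east 3206 sin 259° = -3147.10, north 3206 cos 259° = -611.73
Summing: -6440.55 m east, -1562.60 m north → (-6441, -1563).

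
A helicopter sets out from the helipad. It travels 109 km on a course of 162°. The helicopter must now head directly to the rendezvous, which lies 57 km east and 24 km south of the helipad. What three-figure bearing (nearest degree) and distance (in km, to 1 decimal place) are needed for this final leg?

Leg 1 (162°, 109 km): east 109 sin 162° = 33.68, north 109 cos 162° = -103.67
Current position: (33.68, -103.67). Target: (57, -24). Remaining: Δeast = 23.32, Δnorth = 79.67.
Bearing = atan2(23.32, 79.67) mod 360° = 16.31°; distance = √((23.32)² + (79.67)²) = 83.007 km.

016°, 83.0 km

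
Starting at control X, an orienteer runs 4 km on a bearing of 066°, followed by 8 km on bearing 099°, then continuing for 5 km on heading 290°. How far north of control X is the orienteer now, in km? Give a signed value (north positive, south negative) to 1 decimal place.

2.1 km

Leg 1 (066°, 4 km): east 4 sin 66° = 3.65, north 4 cos 66° = 1.63
Leg 2 (099°, 8 km): east 8 sin 99° = 7.90, north 8 cos 99° = -1.25
Leg 3 (290°, 5 km): east 5 sin 290° = -4.70, north 5 cos 290° = 1.71
Net north component: 2.09 km.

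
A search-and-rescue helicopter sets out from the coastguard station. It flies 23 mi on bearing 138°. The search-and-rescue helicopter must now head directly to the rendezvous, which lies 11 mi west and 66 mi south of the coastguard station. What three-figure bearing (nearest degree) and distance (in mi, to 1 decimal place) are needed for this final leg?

Leg 1 (138°, 23 mi): east 23 sin 138° = 15.39, north 23 cos 138° = -17.09
Current position: (15.39, -17.09). Target: (-11, -66). Remaining: Δeast = -26.39, Δnorth = -48.91.
Bearing = atan2(-26.39, -48.91) mod 360° = 208.35°; distance = √((-26.39)² + (-48.91)²) = 55.573 mi.

208°, 55.6 mi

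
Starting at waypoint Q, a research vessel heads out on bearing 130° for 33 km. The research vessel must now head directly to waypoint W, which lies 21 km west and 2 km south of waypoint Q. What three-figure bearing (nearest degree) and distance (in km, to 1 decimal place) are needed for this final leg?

293°, 50.1 km

Leg 1 (130°, 33 km): east 33 sin 130° = 25.28, north 33 cos 130° = -21.21
Current position: (25.28, -21.21). Target: (-21, -2). Remaining: Δeast = -46.28, Δnorth = 19.21.
Bearing = atan2(-46.28, 19.21) mod 360° = 292.54°; distance = √((-46.28)² + (19.21)²) = 50.109 km.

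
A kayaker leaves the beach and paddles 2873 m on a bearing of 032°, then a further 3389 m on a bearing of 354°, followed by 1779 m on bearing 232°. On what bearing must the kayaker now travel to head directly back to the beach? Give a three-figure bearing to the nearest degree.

177°

Leg 1 (032°, 2873 m): east 2873 sin 32° = 1522.46, north 2873 cos 32° = 2436.44
Leg 2 (354°, 3389 m): east 3389 sin 354° = -354.25, north 3389 cos 354° = 3370.43
Leg 3 (232°, 1779 m): east 1779 sin 232° = -1401.87, north 1779 cos 232° = -1095.26
Net displacement: -233.66 east, 4711.62 north. Direction back to start is (233.66, -4711.62): bearing = atan2(233.66, -4711.62) mod 360° = 177.16° ≈ 177°.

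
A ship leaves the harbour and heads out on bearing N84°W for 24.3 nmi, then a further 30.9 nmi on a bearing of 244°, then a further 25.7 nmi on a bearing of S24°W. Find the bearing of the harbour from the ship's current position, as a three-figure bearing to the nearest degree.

Leg 1 (N84°W, 24.3 nmi): east 24.3 sin 276° = -24.17, north 24.3 cos 276° = 2.54
Leg 2 (244°, 30.9 nmi): east 30.9 sin 244° = -27.77, north 30.9 cos 244° = -13.55
Leg 3 (S24°W, 25.7 nmi): east 25.7 sin 204° = -10.45, north 25.7 cos 204° = -23.48
Net displacement: -62.39 east, -34.48 north. Direction back to start is (62.39, 34.48): bearing = atan2(62.39, 34.48) mod 360° = 61.07° ≈ 061°.

061°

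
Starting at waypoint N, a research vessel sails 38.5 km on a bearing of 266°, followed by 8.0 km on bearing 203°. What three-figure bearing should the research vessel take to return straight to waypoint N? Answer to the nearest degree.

076°

Leg 1 (266°, 38.5 km): east 38.5 sin 266° = -38.41, north 38.5 cos 266° = -2.69
Leg 2 (203°, 8.0 km): east 8.0 sin 203° = -3.13, north 8.0 cos 203° = -7.36
Net displacement: -41.53 east, -10.05 north. Direction back to start is (41.53, 10.05): bearing = atan2(41.53, 10.05) mod 360° = 76.40° ≈ 076°.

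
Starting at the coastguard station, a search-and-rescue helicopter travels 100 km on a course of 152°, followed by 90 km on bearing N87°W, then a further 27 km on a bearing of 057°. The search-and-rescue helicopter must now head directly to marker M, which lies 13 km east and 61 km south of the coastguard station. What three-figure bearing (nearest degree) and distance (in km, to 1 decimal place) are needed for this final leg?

077°, 34.2 km

Leg 1 (152°, 100 km): east 100 sin 152° = 46.95, north 100 cos 152° = -88.29
Leg 2 (N87°W, 90 km): east 90 sin 273° = -89.88, north 90 cos 273° = 4.71
Leg 3 (057°, 27 km): east 27 sin 57° = 22.64, north 27 cos 57° = 14.71
Current position: (-20.29, -68.88). Target: (13, -61). Remaining: Δeast = 33.29, Δnorth = 7.88.
Bearing = atan2(33.29, 7.88) mod 360° = 76.68°; distance = √((33.29)² + (7.88)²) = 34.205 km.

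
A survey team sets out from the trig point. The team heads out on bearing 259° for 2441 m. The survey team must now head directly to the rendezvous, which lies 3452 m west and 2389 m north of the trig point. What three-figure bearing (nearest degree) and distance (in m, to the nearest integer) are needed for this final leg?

Leg 1 (259°, 2441 m): east 2441 sin 259° = -2396.15, north 2441 cos 259° = -465.76
Current position: (-2396.15, -465.76). Target: (-3452, 2389). Remaining: Δeast = -1055.85, Δnorth = 2854.76.
Bearing = atan2(-1055.85, 2854.76) mod 360° = 339.70°; distance = √((-1055.85)² + (2854.76)²) = 3043.764 m.

340°, 3044 m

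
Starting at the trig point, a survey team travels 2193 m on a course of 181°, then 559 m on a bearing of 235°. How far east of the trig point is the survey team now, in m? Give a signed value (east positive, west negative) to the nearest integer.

Leg 1 (181°, 2193 m): east 2193 sin 181° = -38.27, north 2193 cos 181° = -2192.67
Leg 2 (235°, 559 m): east 559 sin 235° = -457.91, north 559 cos 235° = -320.63
Net east component: -496.18 m.

-496 m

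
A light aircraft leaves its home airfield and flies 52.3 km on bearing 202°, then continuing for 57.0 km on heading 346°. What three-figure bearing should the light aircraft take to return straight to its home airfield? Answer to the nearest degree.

102°

Leg 1 (202°, 52.3 km): east 52.3 sin 202° = -19.59, north 52.3 cos 202° = -48.49
Leg 2 (346°, 57.0 km): east 57.0 sin 346° = -13.79, north 57.0 cos 346° = 55.31
Net displacement: -33.38 east, 6.82 north. Direction back to start is (33.38, -6.82): bearing = atan2(33.38, -6.82) mod 360° = 101.54° ≈ 102°.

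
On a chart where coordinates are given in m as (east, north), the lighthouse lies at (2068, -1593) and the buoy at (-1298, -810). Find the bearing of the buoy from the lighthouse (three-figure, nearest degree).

Δeast = -1298 − 2068 = -3366.00; Δnorth = -810 − -1593 = 783.00.
Bearing = atan2(Δeast, Δnorth) mod 360° = 283.10° ≈ 283°.

283°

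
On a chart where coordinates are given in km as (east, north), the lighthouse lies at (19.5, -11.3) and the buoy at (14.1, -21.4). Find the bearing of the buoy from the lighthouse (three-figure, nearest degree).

208°

Δeast = 14.1 − 19.5 = -5.40; Δnorth = -21.4 − -11.3 = -10.10.
Bearing = atan2(Δeast, Δnorth) mod 360° = 208.13° ≈ 208°.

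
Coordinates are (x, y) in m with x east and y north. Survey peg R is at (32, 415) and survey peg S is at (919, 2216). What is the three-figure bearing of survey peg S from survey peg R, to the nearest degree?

026°

Δeast = 919 − 32 = 887.00; Δnorth = 2216 − 415 = 1801.00.
Bearing = atan2(Δeast, Δnorth) mod 360° = 26.22° ≈ 026°.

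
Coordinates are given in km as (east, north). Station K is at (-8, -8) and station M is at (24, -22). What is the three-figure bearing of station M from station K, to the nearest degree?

114°

Δeast = 24 − -8 = 32.00; Δnorth = -22 − -8 = -14.00.
Bearing = atan2(Δeast, Δnorth) mod 360° = 113.63° ≈ 114°.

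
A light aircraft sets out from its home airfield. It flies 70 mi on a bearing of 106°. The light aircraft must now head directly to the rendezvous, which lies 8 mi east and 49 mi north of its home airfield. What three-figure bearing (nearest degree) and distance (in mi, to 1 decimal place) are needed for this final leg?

319°, 90.4 mi

Leg 1 (106°, 70 mi): east 70 sin 106° = 67.29, north 70 cos 106° = -19.29
Current position: (67.29, -19.29). Target: (8, 49). Remaining: Δeast = -59.29, Δnorth = 68.29.
Bearing = atan2(-59.29, 68.29) mod 360° = 319.04°; distance = √((-59.29)² + (68.29)²) = 90.439 mi.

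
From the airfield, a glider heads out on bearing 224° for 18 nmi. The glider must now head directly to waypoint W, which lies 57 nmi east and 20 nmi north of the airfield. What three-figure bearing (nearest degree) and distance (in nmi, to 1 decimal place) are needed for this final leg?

Leg 1 (224°, 18 nmi): east 18 sin 224° = -12.50, north 18 cos 224° = -12.95
Current position: (-12.50, -12.95). Target: (57, 20). Remaining: Δeast = 69.50, Δnorth = 32.95.
Bearing = atan2(69.50, 32.95) mod 360° = 64.64°; distance = √((69.50)² + (32.95)²) = 76.918 nmi.

065°, 76.9 nmi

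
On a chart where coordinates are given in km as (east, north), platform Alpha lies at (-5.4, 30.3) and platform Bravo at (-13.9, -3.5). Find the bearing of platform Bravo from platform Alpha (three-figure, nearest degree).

Δeast = -13.9 − -5.4 = -8.50; Δnorth = -3.5 − 30.3 = -33.80.
Bearing = atan2(Δeast, Δnorth) mod 360° = 194.12° ≈ 194°.

194°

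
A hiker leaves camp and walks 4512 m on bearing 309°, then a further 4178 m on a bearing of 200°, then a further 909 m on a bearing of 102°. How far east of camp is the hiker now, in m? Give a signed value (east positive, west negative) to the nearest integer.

-4046 m

Leg 1 (309°, 4512 m): east 4512 sin 309° = -3506.48, north 4512 cos 309° = 2839.49
Leg 2 (200°, 4178 m): east 4178 sin 200° = -1428.96, north 4178 cos 200° = -3926.04
Leg 3 (102°, 909 m): east 909 sin 102° = 889.14, north 909 cos 102° = -188.99
Net east component: -4046.31 m.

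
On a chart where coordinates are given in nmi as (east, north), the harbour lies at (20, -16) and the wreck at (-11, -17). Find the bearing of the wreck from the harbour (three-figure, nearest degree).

Δeast = -11 − 20 = -31.00; Δnorth = -17 − -16 = -1.00.
Bearing = atan2(Δeast, Δnorth) mod 360° = 268.15° ≈ 268°.

268°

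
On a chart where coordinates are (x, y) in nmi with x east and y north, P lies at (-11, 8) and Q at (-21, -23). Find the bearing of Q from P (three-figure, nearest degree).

198°

Δeast = -21 − -11 = -10.00; Δnorth = -23 − 8 = -31.00.
Bearing = atan2(Δeast, Δnorth) mod 360° = 197.88° ≈ 198°.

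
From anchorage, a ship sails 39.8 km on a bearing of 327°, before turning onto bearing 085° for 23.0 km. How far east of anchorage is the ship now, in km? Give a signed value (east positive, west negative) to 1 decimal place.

Leg 1 (327°, 39.8 km): east 39.8 sin 327° = -21.68, north 39.8 cos 327° = 33.38
Leg 2 (085°, 23.0 km): east 23.0 sin 85° = 22.91, north 23.0 cos 85° = 2.00
Net east component: 1.24 km.

1.2 km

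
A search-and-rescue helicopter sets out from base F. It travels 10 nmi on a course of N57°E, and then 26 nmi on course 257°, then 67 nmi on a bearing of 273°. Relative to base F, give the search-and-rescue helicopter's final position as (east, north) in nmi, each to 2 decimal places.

Leg 1 (N57°E, 10 nmi): east 10 sin 57° = 8.39, north 10 cos 57° = 5.45
Leg 2 (257°, 26 nmi): east 26 sin 257° = -25.33, north 26 cos 257° = -5.85
Leg 3 (273°, 67 nmi): east 67 sin 273° = -66.91, north 67 cos 273° = 3.51
Summing: -83.86 nmi east, 3.10 nmi north → (-83.86, 3.10).

(-83.86, 3.10)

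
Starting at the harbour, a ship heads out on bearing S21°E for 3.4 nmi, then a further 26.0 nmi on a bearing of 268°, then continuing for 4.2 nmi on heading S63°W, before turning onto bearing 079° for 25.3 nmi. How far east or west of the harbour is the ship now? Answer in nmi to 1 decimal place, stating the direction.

Leg 1 (S21°E, 3.4 nmi): east 3.4 sin 159° = 1.22, north 3.4 cos 159° = -3.17
Leg 2 (268°, 26.0 nmi): east 26.0 sin 268° = -25.98, north 26.0 cos 268° = -0.91
Leg 3 (S63°W, 4.2 nmi): east 4.2 sin 243° = -3.74, north 4.2 cos 243° = -1.91
Leg 4 (079°, 25.3 nmi): east 25.3 sin 79° = 24.84, north 25.3 cos 79° = 4.83
Net east component: -3.67 nmi.

3.7 nmi west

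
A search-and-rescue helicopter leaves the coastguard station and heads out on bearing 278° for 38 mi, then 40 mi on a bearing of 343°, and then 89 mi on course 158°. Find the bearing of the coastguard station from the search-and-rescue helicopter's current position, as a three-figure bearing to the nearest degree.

Leg 1 (278°, 38 mi): east 38 sin 278° = -37.63, north 38 cos 278° = 5.29
Leg 2 (343°, 40 mi): east 40 sin 343° = -11.69, north 40 cos 343° = 38.25
Leg 3 (158°, 89 mi): east 89 sin 158° = 33.34, north 89 cos 158° = -82.52
Net displacement: -15.99 east, -38.98 north. Direction back to start is (15.99, 38.98): bearing = atan2(15.99, 38.98) mod 360° = 22.30° ≈ 022°.

022°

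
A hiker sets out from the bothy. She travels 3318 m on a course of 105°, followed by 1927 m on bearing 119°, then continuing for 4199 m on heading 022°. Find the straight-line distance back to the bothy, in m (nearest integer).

6796 m

Leg 1 (105°, 3318 m): east 3318 sin 105° = 3204.94, north 3318 cos 105° = -858.76
Leg 2 (119°, 1927 m): east 1927 sin 119° = 1685.39, north 1927 cos 119° = -934.23
Leg 3 (022°, 4199 m): east 4199 sin 22° = 1572.97, north 4199 cos 22° = 3893.25
Net: 6463.31 east, 2100.26 north. Distance = √((6463.31)² + (2100.26)²) = 6795.985 m.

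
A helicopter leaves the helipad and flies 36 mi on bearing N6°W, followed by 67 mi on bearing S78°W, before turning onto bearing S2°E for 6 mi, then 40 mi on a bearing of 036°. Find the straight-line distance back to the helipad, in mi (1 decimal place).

Leg 1 (N6°W, 36 mi): east 36 sin 354° = -3.76, north 36 cos 354° = 35.80
Leg 2 (S78°W, 67 mi): east 67 sin 258° = -65.54, north 67 cos 258° = -13.93
Leg 3 (S2°E, 6 mi): east 6 sin 178° = 0.21, north 6 cos 178° = -6.00
Leg 4 (036°, 40 mi): east 40 sin 36° = 23.51, north 40 cos 36° = 32.36
Net: -45.58 east, 48.24 north. Distance = √((-45.58)² + (48.24)²) = 66.364 mi.

66.4 mi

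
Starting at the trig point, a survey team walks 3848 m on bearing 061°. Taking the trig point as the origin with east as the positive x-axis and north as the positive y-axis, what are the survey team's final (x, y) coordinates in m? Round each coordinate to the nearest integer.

(3366, 1866)

Leg 1 (061°, 3848 m): east 3848 sin 61° = 3365.54, north 3848 cos 61° = 1865.55
Summing: 3365.54 m east, 1865.55 m north → (3366, 1866).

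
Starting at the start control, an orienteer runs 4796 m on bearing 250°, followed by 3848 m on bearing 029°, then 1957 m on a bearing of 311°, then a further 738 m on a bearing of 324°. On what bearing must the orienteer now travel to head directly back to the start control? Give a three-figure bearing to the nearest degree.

Leg 1 (250°, 4796 m): east 4796 sin 250° = -4506.77, north 4796 cos 250° = -1640.33
Leg 2 (029°, 3848 m): east 3848 sin 29° = 1865.55, north 3848 cos 29° = 3365.54
Leg 3 (311°, 1957 m): east 1957 sin 311° = -1476.97, north 1957 cos 311° = 1283.91
Leg 4 (324°, 738 m): east 738 sin 324° = -433.79, north 738 cos 324° = 597.05
Net displacement: -4551.97 east, 3606.17 north. Direction back to start is (4551.97, -3606.17): bearing = atan2(4551.97, -3606.17) mod 360° = 128.39° ≈ 128°.

128°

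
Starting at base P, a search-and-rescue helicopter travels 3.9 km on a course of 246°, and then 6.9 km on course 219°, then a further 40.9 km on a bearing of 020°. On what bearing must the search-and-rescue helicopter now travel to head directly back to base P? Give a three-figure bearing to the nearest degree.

Leg 1 (246°, 3.9 km): east 3.9 sin 246° = -3.56, north 3.9 cos 246° = -1.59
Leg 2 (219°, 6.9 km): east 6.9 sin 219° = -4.34, north 6.9 cos 219° = -5.36
Leg 3 (020°, 40.9 km): east 40.9 sin 20° = 13.99, north 40.9 cos 20° = 38.43
Net displacement: 6.08 east, 31.48 north. Direction back to start is (-6.08, -31.48): bearing = atan2(-6.08, -31.48) mod 360° = 190.94° ≈ 191°.

191°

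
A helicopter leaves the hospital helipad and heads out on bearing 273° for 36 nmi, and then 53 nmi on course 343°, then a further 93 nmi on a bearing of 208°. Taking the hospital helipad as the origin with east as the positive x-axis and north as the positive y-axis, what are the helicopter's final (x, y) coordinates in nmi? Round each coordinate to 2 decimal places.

(-95.11, -29.55)

Leg 1 (273°, 36 nmi): east 36 sin 273° = -35.95, north 36 cos 273° = 1.88
Leg 2 (343°, 53 nmi): east 53 sin 343° = -15.50, north 53 cos 343° = 50.68
Leg 3 (208°, 93 nmi): east 93 sin 208° = -43.66, north 93 cos 208° = -82.11
Summing: -95.11 nmi east, -29.55 nmi north → (-95.11, -29.55).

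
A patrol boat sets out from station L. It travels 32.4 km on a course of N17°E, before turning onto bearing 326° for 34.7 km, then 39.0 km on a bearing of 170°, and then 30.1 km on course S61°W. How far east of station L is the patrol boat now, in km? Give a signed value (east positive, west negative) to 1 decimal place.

-29.5 km

Leg 1 (N17°E, 32.4 km): east 32.4 sin 17° = 9.47, north 32.4 cos 17° = 30.98
Leg 2 (326°, 34.7 km): east 34.7 sin 326° = -19.40, north 34.7 cos 326° = 28.77
Leg 3 (170°, 39.0 km): east 39.0 sin 170° = 6.77, north 39.0 cos 170° = -38.41
Leg 4 (S61°W, 30.1 km): east 30.1 sin 241° = -26.33, north 30.1 cos 241° = -14.59
Net east component: -29.48 km.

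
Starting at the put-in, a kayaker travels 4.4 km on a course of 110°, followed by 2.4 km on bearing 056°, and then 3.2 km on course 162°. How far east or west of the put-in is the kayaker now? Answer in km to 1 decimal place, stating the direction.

7.1 km east

Leg 1 (110°, 4.4 km): east 4.4 sin 110° = 4.13, north 4.4 cos 110° = -1.50
Leg 2 (056°, 2.4 km): east 2.4 sin 56° = 1.99, north 2.4 cos 56° = 1.34
Leg 3 (162°, 3.2 km): east 3.2 sin 162° = 0.99, north 3.2 cos 162° = -3.04
Net east component: 7.11 km.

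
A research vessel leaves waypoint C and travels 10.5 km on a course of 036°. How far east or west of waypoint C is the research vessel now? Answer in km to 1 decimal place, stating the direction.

Leg 1 (036°, 10.5 km): east 10.5 sin 36° = 6.17, north 10.5 cos 36° = 8.49
Net east component: 6.17 km.

6.2 km east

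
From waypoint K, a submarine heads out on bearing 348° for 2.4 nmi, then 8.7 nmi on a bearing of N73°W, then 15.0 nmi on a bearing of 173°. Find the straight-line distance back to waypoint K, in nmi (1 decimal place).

Leg 1 (348°, 2.4 nmi): east 2.4 sin 348° = -0.50, north 2.4 cos 348° = 2.35
Leg 2 (N73°W, 8.7 nmi): east 8.7 sin 287° = -8.32, north 8.7 cos 287° = 2.54
Leg 3 (173°, 15.0 nmi): east 15.0 sin 173° = 1.83, north 15.0 cos 173° = -14.89
Net: -6.99 east, -10.00 north. Distance = √((-6.99)² + (-10.00)²) = 12.199 nmi.

12.2 nmi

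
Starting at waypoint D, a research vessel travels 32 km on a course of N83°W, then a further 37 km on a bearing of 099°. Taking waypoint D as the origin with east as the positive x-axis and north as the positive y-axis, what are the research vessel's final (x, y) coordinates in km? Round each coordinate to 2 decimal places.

(4.78, -1.89)

Leg 1 (N83°W, 32 km): east 32 sin 277° = -31.76, north 32 cos 277° = 3.90
Leg 2 (099°, 37 km): east 37 sin 99° = 36.54, north 37 cos 99° = -5.79
Summing: 4.78 km east, -1.89 km north → (4.78, -1.89).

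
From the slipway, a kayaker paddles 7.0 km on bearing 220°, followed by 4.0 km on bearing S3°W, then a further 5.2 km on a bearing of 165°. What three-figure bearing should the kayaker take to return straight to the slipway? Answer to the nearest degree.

Leg 1 (220°, 7.0 km): east 7.0 sin 220° = -4.50, north 7.0 cos 220° = -5.36
Leg 2 (S3°W, 4.0 km): east 4.0 sin 183° = -0.21, north 4.0 cos 183° = -3.99
Leg 3 (165°, 5.2 km): east 5.2 sin 165° = 1.35, north 5.2 cos 165° = -5.02
Net displacement: -3.36 east, -14.38 north. Direction back to start is (3.36, 14.38): bearing = atan2(3.36, 14.38) mod 360° = 13.16° ≈ 013°.

013°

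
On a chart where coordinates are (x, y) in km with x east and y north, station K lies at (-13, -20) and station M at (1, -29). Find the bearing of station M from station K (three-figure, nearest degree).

123°

Δeast = 1 − -13 = 14.00; Δnorth = -29 − -20 = -9.00.
Bearing = atan2(Δeast, Δnorth) mod 360° = 122.74° ≈ 123°.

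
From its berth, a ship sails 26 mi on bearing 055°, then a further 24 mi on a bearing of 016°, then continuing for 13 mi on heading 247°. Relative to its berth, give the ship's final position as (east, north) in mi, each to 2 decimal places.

Leg 1 (055°, 26 mi): east 26 sin 55° = 21.30, north 26 cos 55° = 14.91
Leg 2 (016°, 24 mi): east 24 sin 16° = 6.62, north 24 cos 16° = 23.07
Leg 3 (247°, 13 mi): east 13 sin 247° = -11.97, north 13 cos 247° = -5.08
Summing: 15.95 mi east, 32.90 mi north → (15.95, 32.90).

(15.95, 32.90)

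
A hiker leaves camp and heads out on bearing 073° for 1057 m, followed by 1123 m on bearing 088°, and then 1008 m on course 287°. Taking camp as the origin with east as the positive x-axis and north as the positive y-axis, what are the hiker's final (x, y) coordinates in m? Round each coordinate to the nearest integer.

Leg 1 (073°, 1057 m): east 1057 sin 73° = 1010.81, north 1057 cos 73° = 309.04
Leg 2 (088°, 1123 m): east 1123 sin 88° = 1122.32, north 1123 cos 88° = 39.19
Leg 3 (287°, 1008 m): east 1008 sin 287° = -963.96, north 1008 cos 287° = 294.71
Summing: 1169.17 m east, 642.94 m north → (1169, 643).

(1169, 643)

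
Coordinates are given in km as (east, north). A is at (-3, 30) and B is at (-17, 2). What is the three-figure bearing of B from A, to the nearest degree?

Δeast = -17 − -3 = -14.00; Δnorth = 2 − 30 = -28.00.
Bearing = atan2(Δeast, Δnorth) mod 360° = 206.57° ≈ 207°.

207°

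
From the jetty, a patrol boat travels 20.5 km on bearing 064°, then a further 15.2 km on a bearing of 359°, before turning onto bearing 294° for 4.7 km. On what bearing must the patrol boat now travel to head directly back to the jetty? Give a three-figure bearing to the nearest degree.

Leg 1 (064°, 20.5 km): east 20.5 sin 64° = 18.43, north 20.5 cos 64° = 8.99
Leg 2 (359°, 15.2 km): east 15.2 sin 359° = -0.27, north 15.2 cos 359° = 15.20
Leg 3 (294°, 4.7 km): east 4.7 sin 294° = -4.29, north 4.7 cos 294° = 1.91
Net displacement: 13.87 east, 26.10 north. Direction back to start is (-13.87, -26.10): bearing = atan2(-13.87, -26.10) mod 360° = 207.98° ≈ 208°.

208°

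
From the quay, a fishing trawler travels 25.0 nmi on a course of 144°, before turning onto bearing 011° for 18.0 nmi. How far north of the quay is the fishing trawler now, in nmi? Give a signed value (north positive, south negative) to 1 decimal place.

-2.6 nmi

Leg 1 (144°, 25.0 nmi): east 25.0 sin 144° = 14.69, north 25.0 cos 144° = -20.23
Leg 2 (011°, 18.0 nmi): east 18.0 sin 11° = 3.43, north 18.0 cos 11° = 17.67
Net north component: -2.56 nmi.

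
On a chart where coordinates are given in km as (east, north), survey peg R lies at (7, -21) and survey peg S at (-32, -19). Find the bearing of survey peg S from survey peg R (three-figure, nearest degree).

273°

Δeast = -32 − 7 = -39.00; Δnorth = -19 − -21 = 2.00.
Bearing = atan2(Δeast, Δnorth) mod 360° = 272.94° ≈ 273°.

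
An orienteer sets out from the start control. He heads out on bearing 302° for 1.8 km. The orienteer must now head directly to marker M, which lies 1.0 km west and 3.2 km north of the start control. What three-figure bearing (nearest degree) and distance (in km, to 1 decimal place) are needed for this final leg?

013°, 2.3 km

Leg 1 (302°, 1.8 km): east 1.8 sin 302° = -1.53, north 1.8 cos 302° = 0.95
Current position: (-1.53, 0.95). Target: (-1.0, 3.2). Remaining: Δeast = 0.53, Δnorth = 2.25.
Bearing = atan2(0.53, 2.25) mod 360° = 13.19°; distance = √((0.53)² + (2.25)²) = 2.307 km.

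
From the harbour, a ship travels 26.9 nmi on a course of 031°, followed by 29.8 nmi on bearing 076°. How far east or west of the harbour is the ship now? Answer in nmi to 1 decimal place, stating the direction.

42.8 nmi east

Leg 1 (031°, 26.9 nmi): east 26.9 sin 31° = 13.85, north 26.9 cos 31° = 23.06
Leg 2 (076°, 29.8 nmi): east 29.8 sin 76° = 28.91, north 29.8 cos 76° = 7.21
Net east component: 42.77 nmi.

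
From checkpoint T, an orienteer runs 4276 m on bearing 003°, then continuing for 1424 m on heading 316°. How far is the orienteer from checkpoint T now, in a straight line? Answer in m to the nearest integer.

5350 m

Leg 1 (003°, 4276 m): east 4276 sin 3° = 223.79, north 4276 cos 3° = 4270.14
Leg 2 (316°, 1424 m): east 1424 sin 316° = -989.19, north 1424 cos 316° = 1024.34
Net: -765.40 east, 5294.48 north. Distance = √((-765.40)² + (5294.48)²) = 5349.520 m.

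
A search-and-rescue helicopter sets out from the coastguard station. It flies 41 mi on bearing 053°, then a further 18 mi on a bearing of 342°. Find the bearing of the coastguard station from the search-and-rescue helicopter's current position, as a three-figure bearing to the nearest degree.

213°

Leg 1 (053°, 41 mi): east 41 sin 53° = 32.74, north 41 cos 53° = 24.67
Leg 2 (342°, 18 mi): east 18 sin 342° = -5.56, north 18 cos 342° = 17.12
Net displacement: 27.18 east, 41.79 north. Direction back to start is (-27.18, -41.79): bearing = atan2(-27.18, -41.79) mod 360° = 213.04° ≈ 213°.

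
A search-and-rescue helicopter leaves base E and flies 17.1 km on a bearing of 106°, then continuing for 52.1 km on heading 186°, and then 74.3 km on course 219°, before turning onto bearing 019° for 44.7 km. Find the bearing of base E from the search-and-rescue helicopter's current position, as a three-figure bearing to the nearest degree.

Leg 1 (106°, 17.1 km): east 17.1 sin 106° = 16.44, north 17.1 cos 106° = -4.71
Leg 2 (186°, 52.1 km): east 52.1 sin 186° = -5.45, north 52.1 cos 186° = -51.81
Leg 3 (219°, 74.3 km): east 74.3 sin 219° = -46.76, north 74.3 cos 219° = -57.74
Leg 4 (019°, 44.7 km): east 44.7 sin 19° = 14.55, north 44.7 cos 19° = 42.26
Net displacement: -21.21 east, -72.01 north. Direction back to start is (21.21, 72.01): bearing = atan2(21.21, 72.01) mod 360° = 16.42° ≈ 016°.

016°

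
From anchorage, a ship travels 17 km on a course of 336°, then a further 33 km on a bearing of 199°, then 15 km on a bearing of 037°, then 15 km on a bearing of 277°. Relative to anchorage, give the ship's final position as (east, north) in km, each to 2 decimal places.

Leg 1 (336°, 17 km): east 17 sin 336° = -6.91, north 17 cos 336° = 15.53
Leg 2 (199°, 33 km): east 33 sin 199° = -10.74, north 33 cos 199° = -31.20
Leg 3 (037°, 15 km): east 15 sin 37° = 9.03, north 15 cos 37° = 11.98
Leg 4 (277°, 15 km): east 15 sin 277° = -14.89, north 15 cos 277° = 1.83
Summing: -23.52 km east, -1.86 km north → (-23.52, -1.86).

(-23.52, -1.86)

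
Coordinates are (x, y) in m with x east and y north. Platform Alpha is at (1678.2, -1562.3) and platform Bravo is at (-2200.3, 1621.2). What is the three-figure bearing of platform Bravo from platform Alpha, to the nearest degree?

309°

Δeast = -2200.3 − 1678.2 = -3878.50; Δnorth = 1621.2 − -1562.3 = 3183.50.
Bearing = atan2(Δeast, Δnorth) mod 360° = 309.38° ≈ 309°.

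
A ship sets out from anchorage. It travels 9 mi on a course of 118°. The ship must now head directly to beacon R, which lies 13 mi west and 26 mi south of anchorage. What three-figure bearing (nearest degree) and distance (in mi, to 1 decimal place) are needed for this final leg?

Leg 1 (118°, 9 mi): east 9 sin 118° = 7.95, north 9 cos 118° = -4.23
Current position: (7.95, -4.23). Target: (-13, -26). Remaining: Δeast = -20.95, Δnorth = -21.77.
Bearing = atan2(-20.95, -21.77) mod 360° = 223.89°; distance = √((-20.95)² + (-21.77)²) = 30.214 mi.

224°, 30.2 mi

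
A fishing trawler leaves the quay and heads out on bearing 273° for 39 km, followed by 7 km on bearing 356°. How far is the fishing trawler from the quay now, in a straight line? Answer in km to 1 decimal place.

Leg 1 (273°, 39 km): east 39 sin 273° = -38.95, north 39 cos 273° = 2.04
Leg 2 (356°, 7 km): east 7 sin 356° = -0.49, north 7 cos 356° = 6.98
Net: -39.43 east, 9.02 north. Distance = √((-39.43)² + (9.02)²) = 40.454 km.

40.5 km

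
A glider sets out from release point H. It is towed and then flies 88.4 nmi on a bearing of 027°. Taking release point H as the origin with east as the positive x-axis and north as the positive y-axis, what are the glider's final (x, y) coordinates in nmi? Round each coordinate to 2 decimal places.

Leg 1 (027°, 88.4 nmi): east 88.4 sin 27° = 40.13, north 88.4 cos 27° = 78.76
Summing: 40.13 nmi east, 78.76 nmi north → (40.13, 78.76).

(40.13, 78.76)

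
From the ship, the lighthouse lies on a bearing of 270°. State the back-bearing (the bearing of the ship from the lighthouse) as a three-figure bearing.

Back-bearing = 270° − 180° = 090°.

090°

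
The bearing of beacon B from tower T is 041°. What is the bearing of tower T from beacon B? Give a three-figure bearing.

Back-bearing = 041° + 180° = 221°.

221°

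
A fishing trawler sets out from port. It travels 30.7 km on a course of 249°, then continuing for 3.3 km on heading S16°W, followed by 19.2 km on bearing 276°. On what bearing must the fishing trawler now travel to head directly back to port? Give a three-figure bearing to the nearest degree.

076°

Leg 1 (249°, 30.7 km): east 30.7 sin 249° = -28.66, north 30.7 cos 249° = -11.00
Leg 2 (S16°W, 3.3 km): east 3.3 sin 196° = -0.91, north 3.3 cos 196° = -3.17
Leg 3 (276°, 19.2 km): east 19.2 sin 276° = -19.09, north 19.2 cos 276° = 2.01
Net displacement: -48.67 east, -12.17 north. Direction back to start is (48.67, 12.17): bearing = atan2(48.67, 12.17) mod 360° = 75.96° ≈ 076°.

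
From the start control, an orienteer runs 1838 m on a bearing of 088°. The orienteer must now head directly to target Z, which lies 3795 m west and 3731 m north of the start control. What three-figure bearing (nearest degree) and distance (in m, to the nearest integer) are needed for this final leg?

Leg 1 (088°, 1838 m): east 1838 sin 88° = 1836.88, north 1838 cos 88° = 64.15
Current position: (1836.88, 64.15). Target: (-3795, 3731). Remaining: Δeast = -5631.88, Δnorth = 3666.85.
Bearing = atan2(-5631.88, 3666.85) mod 360° = 303.07°; distance = √((-5631.88)² + (3666.85)²) = 6720.409 m.

303°, 6720 m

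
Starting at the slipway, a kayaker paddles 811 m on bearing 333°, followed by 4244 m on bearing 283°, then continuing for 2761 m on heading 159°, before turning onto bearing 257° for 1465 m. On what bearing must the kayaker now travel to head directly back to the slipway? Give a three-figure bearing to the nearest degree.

076°

Leg 1 (333°, 811 m): east 811 sin 333° = -368.19, north 811 cos 333° = 722.61
Leg 2 (283°, 4244 m): east 4244 sin 283° = -4135.23, north 4244 cos 283° = 954.69
Leg 3 (159°, 2761 m): east 2761 sin 159° = 989.45, north 2761 cos 159° = -2577.62
Leg 4 (257°, 1465 m): east 1465 sin 257° = -1427.45, north 1465 cos 257° = -329.55
Net displacement: -4941.41 east, -1229.87 north. Direction back to start is (4941.41, 1229.87): bearing = atan2(4941.41, 1229.87) mod 360° = 76.02° ≈ 076°.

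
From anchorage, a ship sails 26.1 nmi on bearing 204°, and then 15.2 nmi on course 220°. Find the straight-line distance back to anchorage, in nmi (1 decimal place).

Leg 1 (204°, 26.1 nmi): east 26.1 sin 204° = -10.62, north 26.1 cos 204° = -23.84
Leg 2 (220°, 15.2 nmi): east 15.2 sin 220° = -9.77, north 15.2 cos 220° = -11.64
Net: -20.39 east, -35.49 north. Distance = √((-20.39)² + (-35.49)²) = 40.926 nmi.

40.9 nmi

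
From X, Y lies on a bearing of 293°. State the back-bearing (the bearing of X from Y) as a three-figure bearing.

113°

Back-bearing = 293° − 180° = 113°.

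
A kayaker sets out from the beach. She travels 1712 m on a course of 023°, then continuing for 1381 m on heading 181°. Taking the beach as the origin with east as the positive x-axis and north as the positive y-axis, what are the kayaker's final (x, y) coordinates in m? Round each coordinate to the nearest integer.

(645, 195)

Leg 1 (023°, 1712 m): east 1712 sin 23° = 668.93, north 1712 cos 23° = 1575.90
Leg 2 (181°, 1381 m): east 1381 sin 181° = -24.10, north 1381 cos 181° = -1380.79
Summing: 644.83 m east, 195.11 m north → (645, 195).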